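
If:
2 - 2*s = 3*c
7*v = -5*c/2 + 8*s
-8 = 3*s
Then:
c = 22/9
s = -8/3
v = -247/63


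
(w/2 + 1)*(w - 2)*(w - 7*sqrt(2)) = w^3/2 - 7*sqrt(2)*w^2/2 - 2*w + 14*sqrt(2)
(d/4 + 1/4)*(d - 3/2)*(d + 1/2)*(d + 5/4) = d^4/4 + 5*d^3/16 - 7*d^2/16 - 47*d/64 - 15/64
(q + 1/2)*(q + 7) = q^2 + 15*q/2 + 7/2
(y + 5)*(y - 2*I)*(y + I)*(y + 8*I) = y^4 + 5*y^3 + 7*I*y^3 + 10*y^2 + 35*I*y^2 + 50*y + 16*I*y + 80*I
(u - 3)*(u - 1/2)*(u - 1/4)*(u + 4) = u^4 + u^3/4 - 101*u^2/8 + 73*u/8 - 3/2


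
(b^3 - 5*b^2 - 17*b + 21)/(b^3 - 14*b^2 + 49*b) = (b^2 + 2*b - 3)/(b*(b - 7))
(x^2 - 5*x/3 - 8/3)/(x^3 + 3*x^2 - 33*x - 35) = (x - 8/3)/(x^2 + 2*x - 35)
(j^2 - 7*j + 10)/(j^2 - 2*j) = (j - 5)/j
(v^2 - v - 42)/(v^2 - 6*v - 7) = (v + 6)/(v + 1)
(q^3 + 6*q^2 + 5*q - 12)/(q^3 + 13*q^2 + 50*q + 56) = (q^2 + 2*q - 3)/(q^2 + 9*q + 14)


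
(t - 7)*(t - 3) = t^2 - 10*t + 21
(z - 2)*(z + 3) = z^2 + z - 6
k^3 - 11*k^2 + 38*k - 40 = (k - 5)*(k - 4)*(k - 2)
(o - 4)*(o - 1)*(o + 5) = o^3 - 21*o + 20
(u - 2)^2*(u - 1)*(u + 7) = u^4 + 2*u^3 - 27*u^2 + 52*u - 28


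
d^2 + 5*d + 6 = (d + 2)*(d + 3)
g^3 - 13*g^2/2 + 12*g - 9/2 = (g - 3)^2*(g - 1/2)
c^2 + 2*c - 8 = (c - 2)*(c + 4)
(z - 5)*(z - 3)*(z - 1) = z^3 - 9*z^2 + 23*z - 15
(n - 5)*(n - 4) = n^2 - 9*n + 20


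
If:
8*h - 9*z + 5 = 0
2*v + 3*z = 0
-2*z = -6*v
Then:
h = -5/8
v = 0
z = 0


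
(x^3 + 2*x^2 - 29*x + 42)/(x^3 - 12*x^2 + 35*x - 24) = (x^2 + 5*x - 14)/(x^2 - 9*x + 8)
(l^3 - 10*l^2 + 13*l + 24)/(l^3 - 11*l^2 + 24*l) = (l + 1)/l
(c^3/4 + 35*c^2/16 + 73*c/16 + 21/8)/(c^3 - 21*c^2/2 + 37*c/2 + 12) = (4*c^3 + 35*c^2 + 73*c + 42)/(8*(2*c^3 - 21*c^2 + 37*c + 24))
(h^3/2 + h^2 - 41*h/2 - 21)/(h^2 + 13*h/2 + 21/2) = (h^3 + 2*h^2 - 41*h - 42)/(2*h^2 + 13*h + 21)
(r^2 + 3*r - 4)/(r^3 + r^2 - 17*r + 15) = (r + 4)/(r^2 + 2*r - 15)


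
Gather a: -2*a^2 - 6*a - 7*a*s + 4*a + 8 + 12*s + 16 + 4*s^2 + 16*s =-2*a^2 + a*(-7*s - 2) + 4*s^2 + 28*s + 24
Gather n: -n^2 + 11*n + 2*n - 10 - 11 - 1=-n^2 + 13*n - 22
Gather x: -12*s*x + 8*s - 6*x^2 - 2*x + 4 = 8*s - 6*x^2 + x*(-12*s - 2) + 4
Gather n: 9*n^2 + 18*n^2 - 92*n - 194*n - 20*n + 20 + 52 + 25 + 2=27*n^2 - 306*n + 99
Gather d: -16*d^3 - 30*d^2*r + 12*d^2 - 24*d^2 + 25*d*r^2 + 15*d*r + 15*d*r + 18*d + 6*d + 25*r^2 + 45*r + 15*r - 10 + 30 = -16*d^3 + d^2*(-30*r - 12) + d*(25*r^2 + 30*r + 24) + 25*r^2 + 60*r + 20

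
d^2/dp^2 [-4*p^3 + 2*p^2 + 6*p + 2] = 4 - 24*p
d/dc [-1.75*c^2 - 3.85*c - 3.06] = -3.5*c - 3.85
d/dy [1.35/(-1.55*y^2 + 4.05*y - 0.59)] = (4.185*y - 5.4675)/(1.55*y^2 - 4.05*y + 0.59)^2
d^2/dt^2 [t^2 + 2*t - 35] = 2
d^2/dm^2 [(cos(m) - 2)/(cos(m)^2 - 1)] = (-22*cos(m) - 32*cos(2*m) + 21*cos(3*m) - 16*cos(4*m) + cos(5*m) + 48)/(16*sin(m)^6)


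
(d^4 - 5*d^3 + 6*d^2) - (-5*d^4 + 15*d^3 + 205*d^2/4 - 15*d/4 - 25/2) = 6*d^4 - 20*d^3 - 181*d^2/4 + 15*d/4 + 25/2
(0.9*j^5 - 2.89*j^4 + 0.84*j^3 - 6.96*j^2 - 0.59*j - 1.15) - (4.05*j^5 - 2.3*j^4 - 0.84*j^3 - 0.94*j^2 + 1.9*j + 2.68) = -3.15*j^5 - 0.59*j^4 + 1.68*j^3 - 6.02*j^2 - 2.49*j - 3.83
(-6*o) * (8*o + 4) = -48*o^2 - 24*o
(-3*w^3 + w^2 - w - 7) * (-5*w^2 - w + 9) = 15*w^5 - 2*w^4 - 23*w^3 + 45*w^2 - 2*w - 63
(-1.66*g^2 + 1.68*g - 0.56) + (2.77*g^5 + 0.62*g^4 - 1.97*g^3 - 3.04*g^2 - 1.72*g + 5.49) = 2.77*g^5 + 0.62*g^4 - 1.97*g^3 - 4.7*g^2 - 0.04*g + 4.93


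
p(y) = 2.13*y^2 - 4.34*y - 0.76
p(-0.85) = 4.47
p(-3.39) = 38.43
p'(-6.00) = -29.90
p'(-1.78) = -11.92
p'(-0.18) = -5.11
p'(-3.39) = -18.78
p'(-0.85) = -7.96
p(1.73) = -1.89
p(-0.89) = 4.79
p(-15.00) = 543.59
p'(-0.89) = -8.13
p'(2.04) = 4.35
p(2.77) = 3.56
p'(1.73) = 3.03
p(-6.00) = 101.96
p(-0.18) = 0.09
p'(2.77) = 7.46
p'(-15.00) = -68.24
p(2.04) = -0.75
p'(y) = 4.26*y - 4.34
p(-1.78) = 13.71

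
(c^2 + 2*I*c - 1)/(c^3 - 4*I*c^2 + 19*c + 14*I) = (c + I)/(c^2 - 5*I*c + 14)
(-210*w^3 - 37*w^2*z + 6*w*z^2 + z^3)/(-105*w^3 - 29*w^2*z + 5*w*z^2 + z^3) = (-30*w^2 - w*z + z^2)/(-15*w^2 - 2*w*z + z^2)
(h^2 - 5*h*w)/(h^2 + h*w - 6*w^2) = h*(h - 5*w)/(h^2 + h*w - 6*w^2)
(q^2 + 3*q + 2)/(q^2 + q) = (q + 2)/q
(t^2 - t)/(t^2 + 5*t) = (t - 1)/(t + 5)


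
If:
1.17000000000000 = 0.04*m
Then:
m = 29.25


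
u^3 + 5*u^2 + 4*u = u*(u + 1)*(u + 4)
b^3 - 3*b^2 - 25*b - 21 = (b - 7)*(b + 1)*(b + 3)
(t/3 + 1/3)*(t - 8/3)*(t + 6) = t^3/3 + 13*t^2/9 - 38*t/9 - 16/3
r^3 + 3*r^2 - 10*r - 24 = (r - 3)*(r + 2)*(r + 4)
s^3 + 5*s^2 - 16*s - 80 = (s - 4)*(s + 4)*(s + 5)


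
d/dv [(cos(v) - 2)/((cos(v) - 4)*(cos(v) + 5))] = (cos(v)^2 - 4*cos(v) + 18)*sin(v)/((cos(v) - 4)^2*(cos(v) + 5)^2)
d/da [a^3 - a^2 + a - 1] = 3*a^2 - 2*a + 1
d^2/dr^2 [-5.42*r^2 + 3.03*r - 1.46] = -10.8400000000000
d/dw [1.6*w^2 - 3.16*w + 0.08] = 3.2*w - 3.16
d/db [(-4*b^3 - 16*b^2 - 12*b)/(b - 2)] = 8*(-b^3 + b^2 + 8*b + 3)/(b^2 - 4*b + 4)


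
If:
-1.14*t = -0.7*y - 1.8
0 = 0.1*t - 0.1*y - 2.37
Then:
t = -33.61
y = -57.31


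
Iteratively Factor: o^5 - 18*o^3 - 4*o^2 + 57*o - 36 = (o - 1)*(o^4 + o^3 - 17*o^2 - 21*o + 36) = (o - 1)*(o + 3)*(o^3 - 2*o^2 - 11*o + 12) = (o - 1)*(o + 3)^2*(o^2 - 5*o + 4) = (o - 4)*(o - 1)*(o + 3)^2*(o - 1)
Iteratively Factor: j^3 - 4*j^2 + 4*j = (j - 2)*(j^2 - 2*j) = (j - 2)^2*(j)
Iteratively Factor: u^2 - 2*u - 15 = (u - 5)*(u + 3)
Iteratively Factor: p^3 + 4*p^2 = (p)*(p^2 + 4*p) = p*(p + 4)*(p)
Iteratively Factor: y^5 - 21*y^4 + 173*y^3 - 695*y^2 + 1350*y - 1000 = (y - 5)*(y^4 - 16*y^3 + 93*y^2 - 230*y + 200) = (y - 5)*(y - 4)*(y^3 - 12*y^2 + 45*y - 50) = (y - 5)^2*(y - 4)*(y^2 - 7*y + 10) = (y - 5)^2*(y - 4)*(y - 2)*(y - 5)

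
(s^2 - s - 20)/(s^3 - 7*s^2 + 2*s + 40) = (s + 4)/(s^2 - 2*s - 8)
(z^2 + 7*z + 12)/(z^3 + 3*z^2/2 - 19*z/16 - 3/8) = 16*(z^2 + 7*z + 12)/(16*z^3 + 24*z^2 - 19*z - 6)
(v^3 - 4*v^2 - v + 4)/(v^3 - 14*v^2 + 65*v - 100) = (v^2 - 1)/(v^2 - 10*v + 25)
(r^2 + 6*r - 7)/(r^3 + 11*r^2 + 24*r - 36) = (r + 7)/(r^2 + 12*r + 36)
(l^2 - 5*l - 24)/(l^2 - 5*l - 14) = (-l^2 + 5*l + 24)/(-l^2 + 5*l + 14)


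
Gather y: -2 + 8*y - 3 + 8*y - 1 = 16*y - 6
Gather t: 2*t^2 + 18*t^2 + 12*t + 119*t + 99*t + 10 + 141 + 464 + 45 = 20*t^2 + 230*t + 660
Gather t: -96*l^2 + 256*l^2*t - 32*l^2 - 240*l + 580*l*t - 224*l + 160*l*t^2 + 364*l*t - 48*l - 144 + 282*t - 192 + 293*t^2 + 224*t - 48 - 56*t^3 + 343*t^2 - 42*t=-128*l^2 - 512*l - 56*t^3 + t^2*(160*l + 636) + t*(256*l^2 + 944*l + 464) - 384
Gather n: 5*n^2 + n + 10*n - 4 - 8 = 5*n^2 + 11*n - 12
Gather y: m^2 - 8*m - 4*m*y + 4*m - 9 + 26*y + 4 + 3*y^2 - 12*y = m^2 - 4*m + 3*y^2 + y*(14 - 4*m) - 5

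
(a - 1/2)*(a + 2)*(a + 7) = a^3 + 17*a^2/2 + 19*a/2 - 7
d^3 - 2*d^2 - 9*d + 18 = (d - 3)*(d - 2)*(d + 3)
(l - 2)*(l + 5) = l^2 + 3*l - 10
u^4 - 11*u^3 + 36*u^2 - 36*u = u*(u - 6)*(u - 3)*(u - 2)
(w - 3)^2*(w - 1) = w^3 - 7*w^2 + 15*w - 9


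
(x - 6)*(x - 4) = x^2 - 10*x + 24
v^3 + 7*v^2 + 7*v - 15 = (v - 1)*(v + 3)*(v + 5)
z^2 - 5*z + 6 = (z - 3)*(z - 2)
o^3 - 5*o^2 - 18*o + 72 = (o - 6)*(o - 3)*(o + 4)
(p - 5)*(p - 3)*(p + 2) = p^3 - 6*p^2 - p + 30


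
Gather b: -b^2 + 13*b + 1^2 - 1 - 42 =-b^2 + 13*b - 42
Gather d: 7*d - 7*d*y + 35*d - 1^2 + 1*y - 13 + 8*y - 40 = d*(42 - 7*y) + 9*y - 54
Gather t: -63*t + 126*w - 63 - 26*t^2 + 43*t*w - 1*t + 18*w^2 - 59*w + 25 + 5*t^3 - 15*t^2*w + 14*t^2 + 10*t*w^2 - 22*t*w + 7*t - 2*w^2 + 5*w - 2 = 5*t^3 + t^2*(-15*w - 12) + t*(10*w^2 + 21*w - 57) + 16*w^2 + 72*w - 40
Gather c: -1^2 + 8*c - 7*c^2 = -7*c^2 + 8*c - 1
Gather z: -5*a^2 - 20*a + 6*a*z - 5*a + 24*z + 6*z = -5*a^2 - 25*a + z*(6*a + 30)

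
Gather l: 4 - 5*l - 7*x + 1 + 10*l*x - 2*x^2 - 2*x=l*(10*x - 5) - 2*x^2 - 9*x + 5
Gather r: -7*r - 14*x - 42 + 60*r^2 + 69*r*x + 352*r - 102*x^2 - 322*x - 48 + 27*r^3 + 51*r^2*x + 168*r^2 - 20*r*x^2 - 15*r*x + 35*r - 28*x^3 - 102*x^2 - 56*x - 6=27*r^3 + r^2*(51*x + 228) + r*(-20*x^2 + 54*x + 380) - 28*x^3 - 204*x^2 - 392*x - 96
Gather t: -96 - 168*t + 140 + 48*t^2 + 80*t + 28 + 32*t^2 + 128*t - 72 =80*t^2 + 40*t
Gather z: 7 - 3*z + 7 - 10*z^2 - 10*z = -10*z^2 - 13*z + 14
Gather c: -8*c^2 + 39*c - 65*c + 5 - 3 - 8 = -8*c^2 - 26*c - 6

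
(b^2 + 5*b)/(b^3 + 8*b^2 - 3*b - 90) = b/(b^2 + 3*b - 18)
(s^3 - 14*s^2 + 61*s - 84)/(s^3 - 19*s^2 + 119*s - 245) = (s^2 - 7*s + 12)/(s^2 - 12*s + 35)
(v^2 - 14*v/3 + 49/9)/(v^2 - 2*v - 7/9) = (3*v - 7)/(3*v + 1)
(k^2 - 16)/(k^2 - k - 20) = (k - 4)/(k - 5)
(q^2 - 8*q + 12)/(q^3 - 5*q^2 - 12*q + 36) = 1/(q + 3)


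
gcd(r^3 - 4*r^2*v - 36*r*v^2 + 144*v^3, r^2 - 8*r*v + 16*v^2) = r - 4*v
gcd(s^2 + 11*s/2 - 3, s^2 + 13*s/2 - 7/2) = s - 1/2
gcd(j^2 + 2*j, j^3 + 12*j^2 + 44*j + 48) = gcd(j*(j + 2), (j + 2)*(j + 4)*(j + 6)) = j + 2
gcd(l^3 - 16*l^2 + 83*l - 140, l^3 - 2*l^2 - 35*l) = l - 7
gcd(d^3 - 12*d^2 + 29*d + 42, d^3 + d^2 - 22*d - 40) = 1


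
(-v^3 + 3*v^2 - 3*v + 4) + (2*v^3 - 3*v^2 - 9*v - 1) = v^3 - 12*v + 3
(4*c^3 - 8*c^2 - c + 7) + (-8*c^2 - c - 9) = 4*c^3 - 16*c^2 - 2*c - 2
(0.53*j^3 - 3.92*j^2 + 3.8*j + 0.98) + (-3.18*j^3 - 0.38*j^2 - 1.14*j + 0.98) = -2.65*j^3 - 4.3*j^2 + 2.66*j + 1.96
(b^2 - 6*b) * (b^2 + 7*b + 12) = b^4 + b^3 - 30*b^2 - 72*b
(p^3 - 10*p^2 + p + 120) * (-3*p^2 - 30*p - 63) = -3*p^5 + 234*p^3 + 240*p^2 - 3663*p - 7560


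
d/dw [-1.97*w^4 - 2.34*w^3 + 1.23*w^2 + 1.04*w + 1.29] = -7.88*w^3 - 7.02*w^2 + 2.46*w + 1.04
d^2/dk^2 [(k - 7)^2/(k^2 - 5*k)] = 2*(-9*k^3 + 147*k^2 - 735*k + 1225)/(k^3*(k^3 - 15*k^2 + 75*k - 125))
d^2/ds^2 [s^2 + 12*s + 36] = 2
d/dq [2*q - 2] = 2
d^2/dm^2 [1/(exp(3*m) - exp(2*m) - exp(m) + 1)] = (9*exp(3*m) + 7*exp(2*m) + 7*exp(m) + 1)*exp(m)/(exp(7*m) - exp(6*m) - 3*exp(5*m) + 3*exp(4*m) + 3*exp(3*m) - 3*exp(2*m) - exp(m) + 1)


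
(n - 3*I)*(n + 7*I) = n^2 + 4*I*n + 21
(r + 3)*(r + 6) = r^2 + 9*r + 18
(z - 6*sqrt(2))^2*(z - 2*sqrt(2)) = z^3 - 14*sqrt(2)*z^2 + 120*z - 144*sqrt(2)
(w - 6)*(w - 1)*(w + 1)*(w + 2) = w^4 - 4*w^3 - 13*w^2 + 4*w + 12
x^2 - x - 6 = (x - 3)*(x + 2)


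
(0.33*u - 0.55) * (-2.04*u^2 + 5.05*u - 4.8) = -0.6732*u^3 + 2.7885*u^2 - 4.3615*u + 2.64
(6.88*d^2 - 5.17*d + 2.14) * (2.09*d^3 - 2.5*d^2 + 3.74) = 14.3792*d^5 - 28.0053*d^4 + 17.3976*d^3 + 20.3812*d^2 - 19.3358*d + 8.0036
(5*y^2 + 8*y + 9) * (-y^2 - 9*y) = -5*y^4 - 53*y^3 - 81*y^2 - 81*y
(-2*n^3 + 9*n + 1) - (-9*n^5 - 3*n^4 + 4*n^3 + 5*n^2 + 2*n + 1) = 9*n^5 + 3*n^4 - 6*n^3 - 5*n^2 + 7*n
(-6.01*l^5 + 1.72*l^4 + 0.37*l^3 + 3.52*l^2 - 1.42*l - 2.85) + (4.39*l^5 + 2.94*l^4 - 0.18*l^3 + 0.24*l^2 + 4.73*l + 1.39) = -1.62*l^5 + 4.66*l^4 + 0.19*l^3 + 3.76*l^2 + 3.31*l - 1.46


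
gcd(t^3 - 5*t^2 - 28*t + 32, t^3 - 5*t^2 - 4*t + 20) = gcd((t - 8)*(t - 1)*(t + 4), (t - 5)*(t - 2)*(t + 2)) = 1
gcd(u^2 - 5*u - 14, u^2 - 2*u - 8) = u + 2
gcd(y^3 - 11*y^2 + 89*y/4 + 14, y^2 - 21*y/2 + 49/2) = y - 7/2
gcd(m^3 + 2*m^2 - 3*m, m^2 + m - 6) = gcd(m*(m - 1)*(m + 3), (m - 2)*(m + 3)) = m + 3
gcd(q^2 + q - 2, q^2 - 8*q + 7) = q - 1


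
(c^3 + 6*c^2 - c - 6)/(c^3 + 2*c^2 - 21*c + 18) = (c + 1)/(c - 3)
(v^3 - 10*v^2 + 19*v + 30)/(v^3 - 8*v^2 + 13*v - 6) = (v^2 - 4*v - 5)/(v^2 - 2*v + 1)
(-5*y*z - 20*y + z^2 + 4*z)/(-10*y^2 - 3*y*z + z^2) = (z + 4)/(2*y + z)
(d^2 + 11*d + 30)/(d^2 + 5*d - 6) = (d + 5)/(d - 1)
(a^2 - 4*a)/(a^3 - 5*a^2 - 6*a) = (4 - a)/(-a^2 + 5*a + 6)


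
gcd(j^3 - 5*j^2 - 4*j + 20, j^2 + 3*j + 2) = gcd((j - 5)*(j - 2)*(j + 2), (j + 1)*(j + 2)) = j + 2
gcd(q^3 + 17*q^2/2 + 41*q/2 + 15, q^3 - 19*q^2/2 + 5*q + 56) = q + 2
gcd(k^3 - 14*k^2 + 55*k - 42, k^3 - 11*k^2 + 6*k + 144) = k - 6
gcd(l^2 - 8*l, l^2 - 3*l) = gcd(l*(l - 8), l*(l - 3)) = l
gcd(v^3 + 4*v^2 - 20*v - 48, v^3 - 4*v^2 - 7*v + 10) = v + 2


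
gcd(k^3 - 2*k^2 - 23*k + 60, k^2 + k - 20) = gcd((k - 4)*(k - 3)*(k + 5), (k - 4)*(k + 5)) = k^2 + k - 20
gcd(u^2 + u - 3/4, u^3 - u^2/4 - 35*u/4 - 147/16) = u + 3/2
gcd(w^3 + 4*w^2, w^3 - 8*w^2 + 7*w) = w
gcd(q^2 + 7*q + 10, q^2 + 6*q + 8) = q + 2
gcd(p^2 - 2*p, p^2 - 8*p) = p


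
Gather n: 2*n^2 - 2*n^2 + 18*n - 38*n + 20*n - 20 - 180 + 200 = 0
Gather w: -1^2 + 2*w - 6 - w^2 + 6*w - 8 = -w^2 + 8*w - 15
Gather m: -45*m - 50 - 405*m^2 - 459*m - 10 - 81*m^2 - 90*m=-486*m^2 - 594*m - 60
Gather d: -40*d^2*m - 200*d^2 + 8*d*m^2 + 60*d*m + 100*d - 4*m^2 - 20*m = d^2*(-40*m - 200) + d*(8*m^2 + 60*m + 100) - 4*m^2 - 20*m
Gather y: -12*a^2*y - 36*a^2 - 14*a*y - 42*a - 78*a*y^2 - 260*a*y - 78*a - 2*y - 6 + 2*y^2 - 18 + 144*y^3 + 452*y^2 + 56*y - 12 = -36*a^2 - 120*a + 144*y^3 + y^2*(454 - 78*a) + y*(-12*a^2 - 274*a + 54) - 36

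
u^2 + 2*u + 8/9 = (u + 2/3)*(u + 4/3)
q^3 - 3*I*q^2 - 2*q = q*(q - 2*I)*(q - I)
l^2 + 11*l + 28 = (l + 4)*(l + 7)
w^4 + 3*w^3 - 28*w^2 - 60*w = w*(w - 5)*(w + 2)*(w + 6)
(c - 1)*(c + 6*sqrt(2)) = c^2 - c + 6*sqrt(2)*c - 6*sqrt(2)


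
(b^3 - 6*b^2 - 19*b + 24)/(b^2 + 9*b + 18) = (b^2 - 9*b + 8)/(b + 6)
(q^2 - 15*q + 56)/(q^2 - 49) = (q - 8)/(q + 7)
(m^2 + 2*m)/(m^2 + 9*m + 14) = m/(m + 7)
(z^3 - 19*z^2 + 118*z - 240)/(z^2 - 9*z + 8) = (z^2 - 11*z + 30)/(z - 1)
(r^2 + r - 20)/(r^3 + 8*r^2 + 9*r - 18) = (r^2 + r - 20)/(r^3 + 8*r^2 + 9*r - 18)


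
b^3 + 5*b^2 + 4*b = b*(b + 1)*(b + 4)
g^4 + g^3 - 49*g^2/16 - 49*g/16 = g*(g - 7/4)*(g + 1)*(g + 7/4)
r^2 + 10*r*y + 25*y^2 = (r + 5*y)^2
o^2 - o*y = o*(o - y)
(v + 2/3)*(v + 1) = v^2 + 5*v/3 + 2/3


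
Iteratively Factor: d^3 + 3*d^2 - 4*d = (d)*(d^2 + 3*d - 4) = d*(d + 4)*(d - 1)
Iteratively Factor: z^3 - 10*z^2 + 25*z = (z)*(z^2 - 10*z + 25) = z*(z - 5)*(z - 5)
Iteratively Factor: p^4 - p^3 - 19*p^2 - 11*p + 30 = (p - 1)*(p^3 - 19*p - 30) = (p - 1)*(p + 3)*(p^2 - 3*p - 10) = (p - 1)*(p + 2)*(p + 3)*(p - 5)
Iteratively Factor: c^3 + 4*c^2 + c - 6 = (c + 3)*(c^2 + c - 2) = (c + 2)*(c + 3)*(c - 1)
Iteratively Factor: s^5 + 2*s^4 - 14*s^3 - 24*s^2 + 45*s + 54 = (s - 3)*(s^4 + 5*s^3 + s^2 - 21*s - 18) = (s - 3)*(s + 3)*(s^3 + 2*s^2 - 5*s - 6) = (s - 3)*(s + 3)^2*(s^2 - s - 2) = (s - 3)*(s - 2)*(s + 3)^2*(s + 1)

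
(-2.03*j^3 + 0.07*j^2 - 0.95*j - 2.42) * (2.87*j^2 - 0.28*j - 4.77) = -5.8261*j^5 + 0.7693*j^4 + 6.937*j^3 - 7.0133*j^2 + 5.2091*j + 11.5434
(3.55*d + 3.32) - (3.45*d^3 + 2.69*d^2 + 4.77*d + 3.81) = -3.45*d^3 - 2.69*d^2 - 1.22*d - 0.49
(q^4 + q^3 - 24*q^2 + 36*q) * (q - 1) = q^5 - 25*q^3 + 60*q^2 - 36*q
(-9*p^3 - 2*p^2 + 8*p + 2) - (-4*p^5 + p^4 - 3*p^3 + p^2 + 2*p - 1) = 4*p^5 - p^4 - 6*p^3 - 3*p^2 + 6*p + 3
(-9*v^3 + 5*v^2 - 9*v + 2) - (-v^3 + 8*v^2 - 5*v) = -8*v^3 - 3*v^2 - 4*v + 2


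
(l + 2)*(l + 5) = l^2 + 7*l + 10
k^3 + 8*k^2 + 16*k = k*(k + 4)^2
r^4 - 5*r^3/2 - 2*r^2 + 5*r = r*(r - 5/2)*(r - sqrt(2))*(r + sqrt(2))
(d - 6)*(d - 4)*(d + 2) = d^3 - 8*d^2 + 4*d + 48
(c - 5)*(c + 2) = c^2 - 3*c - 10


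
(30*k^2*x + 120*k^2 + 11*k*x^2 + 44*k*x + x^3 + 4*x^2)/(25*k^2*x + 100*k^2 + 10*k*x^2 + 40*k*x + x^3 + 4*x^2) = (6*k + x)/(5*k + x)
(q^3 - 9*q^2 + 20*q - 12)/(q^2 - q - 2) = (q^2 - 7*q + 6)/(q + 1)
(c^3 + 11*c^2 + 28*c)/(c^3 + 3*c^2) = (c^2 + 11*c + 28)/(c*(c + 3))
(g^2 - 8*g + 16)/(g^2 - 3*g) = (g^2 - 8*g + 16)/(g*(g - 3))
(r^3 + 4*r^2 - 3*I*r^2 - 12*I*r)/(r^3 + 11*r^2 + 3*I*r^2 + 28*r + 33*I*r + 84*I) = r*(r - 3*I)/(r^2 + r*(7 + 3*I) + 21*I)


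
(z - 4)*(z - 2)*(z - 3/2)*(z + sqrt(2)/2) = z^4 - 15*z^3/2 + sqrt(2)*z^3/2 - 15*sqrt(2)*z^2/4 + 17*z^2 - 12*z + 17*sqrt(2)*z/2 - 6*sqrt(2)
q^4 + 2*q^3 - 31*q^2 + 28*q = q*(q - 4)*(q - 1)*(q + 7)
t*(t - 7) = t^2 - 7*t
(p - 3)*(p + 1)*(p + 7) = p^3 + 5*p^2 - 17*p - 21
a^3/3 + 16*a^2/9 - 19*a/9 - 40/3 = (a/3 + 1)*(a - 8/3)*(a + 5)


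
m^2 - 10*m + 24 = (m - 6)*(m - 4)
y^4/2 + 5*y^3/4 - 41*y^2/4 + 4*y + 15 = (y/2 + 1/2)*(y - 5/2)*(y - 2)*(y + 6)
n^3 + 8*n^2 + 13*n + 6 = (n + 1)^2*(n + 6)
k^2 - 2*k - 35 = (k - 7)*(k + 5)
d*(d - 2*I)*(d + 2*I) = d^3 + 4*d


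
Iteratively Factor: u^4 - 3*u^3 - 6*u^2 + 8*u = (u - 1)*(u^3 - 2*u^2 - 8*u) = u*(u - 1)*(u^2 - 2*u - 8) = u*(u - 1)*(u + 2)*(u - 4)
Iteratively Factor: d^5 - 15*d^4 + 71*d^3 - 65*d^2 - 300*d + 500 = (d - 5)*(d^4 - 10*d^3 + 21*d^2 + 40*d - 100) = (d - 5)^2*(d^3 - 5*d^2 - 4*d + 20) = (d - 5)^2*(d - 2)*(d^2 - 3*d - 10) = (d - 5)^2*(d - 2)*(d + 2)*(d - 5)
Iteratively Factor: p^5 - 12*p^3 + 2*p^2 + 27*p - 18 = (p - 1)*(p^4 + p^3 - 11*p^2 - 9*p + 18) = (p - 1)*(p + 2)*(p^3 - p^2 - 9*p + 9) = (p - 1)^2*(p + 2)*(p^2 - 9) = (p - 3)*(p - 1)^2*(p + 2)*(p + 3)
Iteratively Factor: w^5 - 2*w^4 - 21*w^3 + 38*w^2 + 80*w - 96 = (w - 4)*(w^4 + 2*w^3 - 13*w^2 - 14*w + 24) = (w - 4)*(w + 4)*(w^3 - 2*w^2 - 5*w + 6) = (w - 4)*(w + 2)*(w + 4)*(w^2 - 4*w + 3) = (w - 4)*(w - 1)*(w + 2)*(w + 4)*(w - 3)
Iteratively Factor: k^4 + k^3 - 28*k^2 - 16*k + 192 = (k - 4)*(k^3 + 5*k^2 - 8*k - 48) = (k - 4)*(k + 4)*(k^2 + k - 12) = (k - 4)*(k + 4)^2*(k - 3)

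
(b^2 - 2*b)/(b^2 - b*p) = (b - 2)/(b - p)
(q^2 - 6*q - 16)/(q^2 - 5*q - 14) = (q - 8)/(q - 7)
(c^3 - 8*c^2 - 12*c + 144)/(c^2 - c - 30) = (c^2 - 2*c - 24)/(c + 5)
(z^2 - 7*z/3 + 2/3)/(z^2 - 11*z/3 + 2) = (3*z^2 - 7*z + 2)/(3*z^2 - 11*z + 6)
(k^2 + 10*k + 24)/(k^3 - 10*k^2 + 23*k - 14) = (k^2 + 10*k + 24)/(k^3 - 10*k^2 + 23*k - 14)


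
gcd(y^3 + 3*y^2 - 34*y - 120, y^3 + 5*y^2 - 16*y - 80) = y^2 + 9*y + 20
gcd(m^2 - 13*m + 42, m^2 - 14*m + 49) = m - 7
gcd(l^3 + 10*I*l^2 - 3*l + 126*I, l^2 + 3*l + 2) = 1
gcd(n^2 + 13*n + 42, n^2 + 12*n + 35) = n + 7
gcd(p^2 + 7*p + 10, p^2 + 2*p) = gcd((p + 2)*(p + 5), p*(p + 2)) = p + 2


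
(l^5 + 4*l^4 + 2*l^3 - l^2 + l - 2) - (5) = l^5 + 4*l^4 + 2*l^3 - l^2 + l - 7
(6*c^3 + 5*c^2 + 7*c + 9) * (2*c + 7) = 12*c^4 + 52*c^3 + 49*c^2 + 67*c + 63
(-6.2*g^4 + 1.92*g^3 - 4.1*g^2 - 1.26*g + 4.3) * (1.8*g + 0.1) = -11.16*g^5 + 2.836*g^4 - 7.188*g^3 - 2.678*g^2 + 7.614*g + 0.43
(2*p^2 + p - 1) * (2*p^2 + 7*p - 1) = 4*p^4 + 16*p^3 + 3*p^2 - 8*p + 1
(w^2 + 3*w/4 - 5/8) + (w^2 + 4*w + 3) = 2*w^2 + 19*w/4 + 19/8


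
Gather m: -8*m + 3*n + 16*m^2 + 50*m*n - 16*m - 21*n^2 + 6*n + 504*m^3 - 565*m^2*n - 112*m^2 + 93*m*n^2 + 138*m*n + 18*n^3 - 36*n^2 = 504*m^3 + m^2*(-565*n - 96) + m*(93*n^2 + 188*n - 24) + 18*n^3 - 57*n^2 + 9*n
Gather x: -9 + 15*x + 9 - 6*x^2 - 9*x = -6*x^2 + 6*x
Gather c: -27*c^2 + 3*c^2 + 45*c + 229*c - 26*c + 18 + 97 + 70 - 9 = -24*c^2 + 248*c + 176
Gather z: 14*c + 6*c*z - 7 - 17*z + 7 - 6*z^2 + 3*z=14*c - 6*z^2 + z*(6*c - 14)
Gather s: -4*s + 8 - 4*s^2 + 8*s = -4*s^2 + 4*s + 8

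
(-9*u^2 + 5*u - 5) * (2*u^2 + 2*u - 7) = -18*u^4 - 8*u^3 + 63*u^2 - 45*u + 35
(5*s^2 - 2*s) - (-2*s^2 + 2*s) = 7*s^2 - 4*s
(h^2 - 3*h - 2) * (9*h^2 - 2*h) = 9*h^4 - 29*h^3 - 12*h^2 + 4*h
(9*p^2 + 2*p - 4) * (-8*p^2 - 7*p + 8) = -72*p^4 - 79*p^3 + 90*p^2 + 44*p - 32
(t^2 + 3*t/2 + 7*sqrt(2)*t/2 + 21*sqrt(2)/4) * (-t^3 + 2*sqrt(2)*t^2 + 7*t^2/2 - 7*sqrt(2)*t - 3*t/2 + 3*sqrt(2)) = -t^5 - 3*sqrt(2)*t^4/2 + 2*t^4 + 3*sqrt(2)*t^3 + 71*t^3/4 - 121*t^2/4 + 45*sqrt(2)*t^2/8 - 105*t/2 - 27*sqrt(2)*t/8 + 63/2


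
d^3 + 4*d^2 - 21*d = d*(d - 3)*(d + 7)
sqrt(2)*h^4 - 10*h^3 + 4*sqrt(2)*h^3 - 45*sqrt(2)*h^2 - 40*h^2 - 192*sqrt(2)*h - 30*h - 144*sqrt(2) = (h + 3)*(h - 8*sqrt(2))*(h + 3*sqrt(2))*(sqrt(2)*h + sqrt(2))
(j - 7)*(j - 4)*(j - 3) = j^3 - 14*j^2 + 61*j - 84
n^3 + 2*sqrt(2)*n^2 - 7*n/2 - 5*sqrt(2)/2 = (n - sqrt(2))*(n + sqrt(2)/2)*(n + 5*sqrt(2)/2)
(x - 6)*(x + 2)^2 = x^3 - 2*x^2 - 20*x - 24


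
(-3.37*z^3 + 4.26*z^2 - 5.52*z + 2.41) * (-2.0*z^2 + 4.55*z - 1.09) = 6.74*z^5 - 23.8535*z^4 + 34.0963*z^3 - 34.5794*z^2 + 16.9823*z - 2.6269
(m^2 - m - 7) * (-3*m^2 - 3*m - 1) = -3*m^4 + 23*m^2 + 22*m + 7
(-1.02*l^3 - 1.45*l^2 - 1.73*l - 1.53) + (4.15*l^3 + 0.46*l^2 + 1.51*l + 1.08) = 3.13*l^3 - 0.99*l^2 - 0.22*l - 0.45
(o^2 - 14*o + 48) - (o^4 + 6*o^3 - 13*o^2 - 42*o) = -o^4 - 6*o^3 + 14*o^2 + 28*o + 48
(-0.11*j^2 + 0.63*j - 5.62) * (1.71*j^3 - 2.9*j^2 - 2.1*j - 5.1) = -0.1881*j^5 + 1.3963*j^4 - 11.2062*j^3 + 15.536*j^2 + 8.589*j + 28.662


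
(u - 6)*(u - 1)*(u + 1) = u^3 - 6*u^2 - u + 6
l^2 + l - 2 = (l - 1)*(l + 2)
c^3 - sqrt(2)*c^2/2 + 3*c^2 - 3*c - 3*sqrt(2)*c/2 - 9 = (c + 3)*(c - 3*sqrt(2)/2)*(c + sqrt(2))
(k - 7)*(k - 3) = k^2 - 10*k + 21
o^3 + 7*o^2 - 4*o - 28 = (o - 2)*(o + 2)*(o + 7)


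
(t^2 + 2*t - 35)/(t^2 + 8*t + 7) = (t - 5)/(t + 1)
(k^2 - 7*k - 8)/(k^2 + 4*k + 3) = (k - 8)/(k + 3)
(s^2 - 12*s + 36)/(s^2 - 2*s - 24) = (s - 6)/(s + 4)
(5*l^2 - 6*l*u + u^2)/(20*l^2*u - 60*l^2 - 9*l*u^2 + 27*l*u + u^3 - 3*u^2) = (-l + u)/(-4*l*u + 12*l + u^2 - 3*u)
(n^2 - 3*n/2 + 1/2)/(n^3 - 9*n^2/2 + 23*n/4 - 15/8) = 4*(n - 1)/(4*n^2 - 16*n + 15)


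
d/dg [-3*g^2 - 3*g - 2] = -6*g - 3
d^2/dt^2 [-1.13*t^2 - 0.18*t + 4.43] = -2.26000000000000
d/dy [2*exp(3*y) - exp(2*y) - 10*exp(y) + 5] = 2*(3*exp(2*y) - exp(y) - 5)*exp(y)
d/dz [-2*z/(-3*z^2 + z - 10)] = 2*(10 - 3*z^2)/(9*z^4 - 6*z^3 + 61*z^2 - 20*z + 100)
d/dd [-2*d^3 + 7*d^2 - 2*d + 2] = -6*d^2 + 14*d - 2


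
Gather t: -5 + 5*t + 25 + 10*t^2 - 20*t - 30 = 10*t^2 - 15*t - 10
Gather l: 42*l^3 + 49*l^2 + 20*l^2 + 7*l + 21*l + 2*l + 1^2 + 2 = 42*l^3 + 69*l^2 + 30*l + 3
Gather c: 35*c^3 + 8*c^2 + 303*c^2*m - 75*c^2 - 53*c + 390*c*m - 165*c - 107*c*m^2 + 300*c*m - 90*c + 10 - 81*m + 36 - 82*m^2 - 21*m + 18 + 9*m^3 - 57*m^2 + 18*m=35*c^3 + c^2*(303*m - 67) + c*(-107*m^2 + 690*m - 308) + 9*m^3 - 139*m^2 - 84*m + 64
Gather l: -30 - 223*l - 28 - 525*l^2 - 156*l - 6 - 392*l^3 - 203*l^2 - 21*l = -392*l^3 - 728*l^2 - 400*l - 64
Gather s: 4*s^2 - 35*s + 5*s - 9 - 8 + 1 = 4*s^2 - 30*s - 16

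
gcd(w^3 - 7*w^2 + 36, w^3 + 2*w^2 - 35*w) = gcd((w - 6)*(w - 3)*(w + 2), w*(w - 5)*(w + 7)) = 1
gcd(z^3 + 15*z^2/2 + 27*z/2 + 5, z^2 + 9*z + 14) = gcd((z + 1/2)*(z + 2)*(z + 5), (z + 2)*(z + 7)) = z + 2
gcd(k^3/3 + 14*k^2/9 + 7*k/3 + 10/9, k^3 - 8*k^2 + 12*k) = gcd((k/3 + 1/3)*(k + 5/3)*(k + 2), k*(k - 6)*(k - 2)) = 1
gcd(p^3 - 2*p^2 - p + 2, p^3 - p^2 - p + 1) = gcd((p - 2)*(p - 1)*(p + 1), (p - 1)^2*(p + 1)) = p^2 - 1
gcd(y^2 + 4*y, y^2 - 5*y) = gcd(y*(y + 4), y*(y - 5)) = y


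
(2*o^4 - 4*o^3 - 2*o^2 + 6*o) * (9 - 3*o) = -6*o^5 + 30*o^4 - 30*o^3 - 36*o^2 + 54*o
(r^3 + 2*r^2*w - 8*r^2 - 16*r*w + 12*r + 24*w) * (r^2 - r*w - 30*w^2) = r^5 + r^4*w - 8*r^4 - 32*r^3*w^2 - 8*r^3*w + 12*r^3 - 60*r^2*w^3 + 256*r^2*w^2 + 12*r^2*w + 480*r*w^3 - 384*r*w^2 - 720*w^3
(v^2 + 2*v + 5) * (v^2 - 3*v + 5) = v^4 - v^3 + 4*v^2 - 5*v + 25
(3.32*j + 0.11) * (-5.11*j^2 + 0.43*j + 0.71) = -16.9652*j^3 + 0.8655*j^2 + 2.4045*j + 0.0781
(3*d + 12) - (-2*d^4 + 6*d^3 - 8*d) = 2*d^4 - 6*d^3 + 11*d + 12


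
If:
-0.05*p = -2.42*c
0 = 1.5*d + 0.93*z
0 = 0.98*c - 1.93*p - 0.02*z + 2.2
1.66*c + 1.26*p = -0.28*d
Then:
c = 0.02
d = -4.94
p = 1.07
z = 7.97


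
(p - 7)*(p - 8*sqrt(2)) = p^2 - 8*sqrt(2)*p - 7*p + 56*sqrt(2)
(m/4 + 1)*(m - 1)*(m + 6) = m^3/4 + 9*m^2/4 + 7*m/2 - 6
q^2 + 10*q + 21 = (q + 3)*(q + 7)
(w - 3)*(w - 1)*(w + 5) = w^3 + w^2 - 17*w + 15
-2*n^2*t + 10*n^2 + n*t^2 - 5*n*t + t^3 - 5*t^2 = (-n + t)*(2*n + t)*(t - 5)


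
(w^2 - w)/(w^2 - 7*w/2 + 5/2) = 2*w/(2*w - 5)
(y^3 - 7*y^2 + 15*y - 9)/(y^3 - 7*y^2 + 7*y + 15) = (y^2 - 4*y + 3)/(y^2 - 4*y - 5)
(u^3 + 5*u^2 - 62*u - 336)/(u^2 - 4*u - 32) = (u^2 + 13*u + 42)/(u + 4)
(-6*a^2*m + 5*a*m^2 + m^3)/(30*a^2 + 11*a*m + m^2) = m*(-a + m)/(5*a + m)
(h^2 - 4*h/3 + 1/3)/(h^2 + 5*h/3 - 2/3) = (h - 1)/(h + 2)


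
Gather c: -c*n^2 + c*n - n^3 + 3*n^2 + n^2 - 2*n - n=c*(-n^2 + n) - n^3 + 4*n^2 - 3*n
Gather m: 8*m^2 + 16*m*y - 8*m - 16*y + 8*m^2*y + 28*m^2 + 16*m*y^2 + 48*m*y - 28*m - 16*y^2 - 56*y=m^2*(8*y + 36) + m*(16*y^2 + 64*y - 36) - 16*y^2 - 72*y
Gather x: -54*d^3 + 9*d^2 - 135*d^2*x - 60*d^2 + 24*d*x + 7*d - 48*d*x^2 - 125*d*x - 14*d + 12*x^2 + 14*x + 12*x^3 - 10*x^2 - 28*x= -54*d^3 - 51*d^2 - 7*d + 12*x^3 + x^2*(2 - 48*d) + x*(-135*d^2 - 101*d - 14)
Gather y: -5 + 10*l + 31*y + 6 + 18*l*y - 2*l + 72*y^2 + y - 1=8*l + 72*y^2 + y*(18*l + 32)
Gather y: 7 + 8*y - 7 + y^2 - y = y^2 + 7*y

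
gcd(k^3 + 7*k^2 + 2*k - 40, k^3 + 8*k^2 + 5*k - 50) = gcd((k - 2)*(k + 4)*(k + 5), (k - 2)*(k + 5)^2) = k^2 + 3*k - 10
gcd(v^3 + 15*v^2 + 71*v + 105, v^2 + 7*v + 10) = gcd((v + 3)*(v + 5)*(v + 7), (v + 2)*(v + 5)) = v + 5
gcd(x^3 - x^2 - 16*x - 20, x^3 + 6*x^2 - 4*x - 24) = x + 2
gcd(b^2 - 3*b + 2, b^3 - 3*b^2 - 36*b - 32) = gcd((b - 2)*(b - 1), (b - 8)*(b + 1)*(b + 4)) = 1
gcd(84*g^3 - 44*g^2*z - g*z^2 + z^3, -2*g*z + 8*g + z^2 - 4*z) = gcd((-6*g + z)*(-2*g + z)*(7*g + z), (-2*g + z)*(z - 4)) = -2*g + z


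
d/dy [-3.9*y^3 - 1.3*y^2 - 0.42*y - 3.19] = -11.7*y^2 - 2.6*y - 0.42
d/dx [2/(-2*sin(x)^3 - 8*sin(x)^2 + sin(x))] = 2*(6*sin(x)^2 + 16*sin(x) - 1)*cos(x)/((8*sin(x) - cos(2*x))^2*sin(x)^2)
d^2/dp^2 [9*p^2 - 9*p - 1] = 18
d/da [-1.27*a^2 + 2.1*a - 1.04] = 2.1 - 2.54*a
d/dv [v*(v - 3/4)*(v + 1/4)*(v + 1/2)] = 4*v^3 - 7*v/8 - 3/32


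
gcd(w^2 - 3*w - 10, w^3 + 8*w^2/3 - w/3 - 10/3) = w + 2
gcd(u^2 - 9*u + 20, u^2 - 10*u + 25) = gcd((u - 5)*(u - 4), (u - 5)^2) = u - 5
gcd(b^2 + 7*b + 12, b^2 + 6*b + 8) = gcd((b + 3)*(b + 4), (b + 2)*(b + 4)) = b + 4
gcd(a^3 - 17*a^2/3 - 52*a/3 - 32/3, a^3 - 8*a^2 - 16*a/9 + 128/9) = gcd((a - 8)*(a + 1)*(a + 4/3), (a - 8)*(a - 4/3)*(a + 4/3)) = a^2 - 20*a/3 - 32/3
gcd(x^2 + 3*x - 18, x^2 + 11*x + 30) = x + 6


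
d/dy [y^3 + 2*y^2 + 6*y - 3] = 3*y^2 + 4*y + 6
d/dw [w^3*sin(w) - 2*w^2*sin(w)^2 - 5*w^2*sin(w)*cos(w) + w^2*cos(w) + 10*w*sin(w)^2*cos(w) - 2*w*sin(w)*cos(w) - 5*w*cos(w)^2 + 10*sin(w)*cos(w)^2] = w^3*cos(w) + 2*w^2*sin(w) - 2*w^2*sin(2*w) - 5*w^2*cos(2*w) - 5*w*sin(w)/2 + 15*w*sin(3*w)/2 + 2*w*cos(w) - 2*w - sin(2*w) + 5*cos(w) - 5*cos(2*w)/2 + 5*cos(3*w) - 5/2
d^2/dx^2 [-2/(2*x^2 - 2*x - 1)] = 8*(-2*x^2 + 2*x + 2*(2*x - 1)^2 + 1)/(-2*x^2 + 2*x + 1)^3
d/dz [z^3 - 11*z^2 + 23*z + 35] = 3*z^2 - 22*z + 23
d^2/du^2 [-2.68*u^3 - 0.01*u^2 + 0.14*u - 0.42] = -16.08*u - 0.02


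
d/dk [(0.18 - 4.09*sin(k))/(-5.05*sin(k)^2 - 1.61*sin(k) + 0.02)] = (-20.6545*sin(k)^2 + 1.818*sin(k) + 0.208)*cos(k)/(25.5025*sin(k)^4 + 16.261*sin(k)^3 + 2.3901*sin(k)^2 - 0.0644*sin(k) + 0.0004)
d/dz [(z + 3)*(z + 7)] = 2*z + 10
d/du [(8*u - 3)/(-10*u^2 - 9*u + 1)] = (80*u^2 - 60*u - 19)/(100*u^4 + 180*u^3 + 61*u^2 - 18*u + 1)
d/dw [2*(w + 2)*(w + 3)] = 4*w + 10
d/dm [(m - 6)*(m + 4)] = 2*m - 2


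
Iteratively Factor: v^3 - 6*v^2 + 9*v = (v - 3)*(v^2 - 3*v) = (v - 3)^2*(v)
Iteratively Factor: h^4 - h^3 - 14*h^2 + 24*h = (h + 4)*(h^3 - 5*h^2 + 6*h) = h*(h + 4)*(h^2 - 5*h + 6) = h*(h - 2)*(h + 4)*(h - 3)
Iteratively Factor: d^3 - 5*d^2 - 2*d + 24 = (d + 2)*(d^2 - 7*d + 12) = (d - 4)*(d + 2)*(d - 3)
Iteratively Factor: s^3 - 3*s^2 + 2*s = (s - 2)*(s^2 - s) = s*(s - 2)*(s - 1)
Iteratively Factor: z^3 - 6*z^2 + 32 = (z + 2)*(z^2 - 8*z + 16) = (z - 4)*(z + 2)*(z - 4)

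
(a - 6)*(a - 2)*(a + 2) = a^3 - 6*a^2 - 4*a + 24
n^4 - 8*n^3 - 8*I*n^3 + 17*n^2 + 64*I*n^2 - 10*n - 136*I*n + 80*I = (n - 5)*(n - 2)*(n - 1)*(n - 8*I)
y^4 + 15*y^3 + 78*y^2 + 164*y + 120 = (y + 2)^2*(y + 5)*(y + 6)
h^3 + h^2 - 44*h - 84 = (h - 7)*(h + 2)*(h + 6)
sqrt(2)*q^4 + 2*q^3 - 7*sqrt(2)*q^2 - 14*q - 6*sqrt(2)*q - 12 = (q - 3)*(q + 2)*(q + sqrt(2))*(sqrt(2)*q + sqrt(2))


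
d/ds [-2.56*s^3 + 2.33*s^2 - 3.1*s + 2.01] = -7.68*s^2 + 4.66*s - 3.1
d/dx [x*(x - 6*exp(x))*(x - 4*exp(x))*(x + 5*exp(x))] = -5*x^3*exp(x) + 4*x^3 - 52*x^2*exp(2*x) - 15*x^2*exp(x) + 360*x*exp(3*x) - 52*x*exp(2*x) + 120*exp(3*x)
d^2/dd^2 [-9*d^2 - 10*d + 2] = -18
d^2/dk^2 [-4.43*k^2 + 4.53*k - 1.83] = -8.86000000000000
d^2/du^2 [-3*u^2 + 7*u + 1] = -6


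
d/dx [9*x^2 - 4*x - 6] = 18*x - 4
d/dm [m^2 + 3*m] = 2*m + 3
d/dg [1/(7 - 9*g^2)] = 18*g/(9*g^2 - 7)^2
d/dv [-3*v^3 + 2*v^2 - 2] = v*(4 - 9*v)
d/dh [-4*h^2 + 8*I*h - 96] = -8*h + 8*I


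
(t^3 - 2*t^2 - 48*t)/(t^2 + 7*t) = (t^2 - 2*t - 48)/(t + 7)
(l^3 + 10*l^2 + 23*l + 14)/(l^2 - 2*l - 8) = (l^2 + 8*l + 7)/(l - 4)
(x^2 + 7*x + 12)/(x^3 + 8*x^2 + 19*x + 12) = 1/(x + 1)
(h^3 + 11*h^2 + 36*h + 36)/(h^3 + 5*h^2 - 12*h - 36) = (h + 3)/(h - 3)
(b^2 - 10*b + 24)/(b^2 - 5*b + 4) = (b - 6)/(b - 1)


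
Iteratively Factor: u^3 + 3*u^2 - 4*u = (u)*(u^2 + 3*u - 4) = u*(u + 4)*(u - 1)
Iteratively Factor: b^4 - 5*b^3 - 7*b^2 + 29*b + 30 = (b + 2)*(b^3 - 7*b^2 + 7*b + 15) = (b - 5)*(b + 2)*(b^2 - 2*b - 3) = (b - 5)*(b + 1)*(b + 2)*(b - 3)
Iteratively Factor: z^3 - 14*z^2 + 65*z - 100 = (z - 5)*(z^2 - 9*z + 20) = (z - 5)*(z - 4)*(z - 5)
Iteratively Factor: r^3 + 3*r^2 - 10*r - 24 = (r + 2)*(r^2 + r - 12) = (r + 2)*(r + 4)*(r - 3)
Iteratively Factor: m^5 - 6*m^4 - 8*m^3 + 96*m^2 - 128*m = (m - 4)*(m^4 - 2*m^3 - 16*m^2 + 32*m) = (m - 4)^2*(m^3 + 2*m^2 - 8*m) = (m - 4)^2*(m + 4)*(m^2 - 2*m) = (m - 4)^2*(m - 2)*(m + 4)*(m)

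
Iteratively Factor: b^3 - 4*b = (b - 2)*(b^2 + 2*b) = (b - 2)*(b + 2)*(b)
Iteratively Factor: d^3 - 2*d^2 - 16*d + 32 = (d + 4)*(d^2 - 6*d + 8) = (d - 4)*(d + 4)*(d - 2)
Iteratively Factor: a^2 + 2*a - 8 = (a - 2)*(a + 4)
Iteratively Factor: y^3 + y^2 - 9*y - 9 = (y - 3)*(y^2 + 4*y + 3) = (y - 3)*(y + 1)*(y + 3)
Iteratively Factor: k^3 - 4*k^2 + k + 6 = (k - 2)*(k^2 - 2*k - 3) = (k - 2)*(k + 1)*(k - 3)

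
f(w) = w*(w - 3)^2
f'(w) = w*(2*w - 6) + (w - 3)^2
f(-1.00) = -16.00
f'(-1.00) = 24.00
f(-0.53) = -6.60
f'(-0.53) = 16.20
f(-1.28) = -23.45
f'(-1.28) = 29.28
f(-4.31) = -230.31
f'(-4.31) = 116.45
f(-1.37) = -26.16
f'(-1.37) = 31.07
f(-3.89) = -184.67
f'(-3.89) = 101.08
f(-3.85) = -180.65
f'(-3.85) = 99.67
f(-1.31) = -24.33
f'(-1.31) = 29.87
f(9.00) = 324.00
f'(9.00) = 144.00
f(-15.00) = -4860.00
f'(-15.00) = 864.00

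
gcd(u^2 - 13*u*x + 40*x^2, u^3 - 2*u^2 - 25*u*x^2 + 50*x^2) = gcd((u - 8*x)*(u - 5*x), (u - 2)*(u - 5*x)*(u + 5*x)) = -u + 5*x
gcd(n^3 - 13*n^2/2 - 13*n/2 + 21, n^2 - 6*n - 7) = n - 7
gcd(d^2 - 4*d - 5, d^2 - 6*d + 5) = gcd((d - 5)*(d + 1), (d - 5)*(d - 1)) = d - 5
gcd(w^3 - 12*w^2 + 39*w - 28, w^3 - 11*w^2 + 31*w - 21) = w^2 - 8*w + 7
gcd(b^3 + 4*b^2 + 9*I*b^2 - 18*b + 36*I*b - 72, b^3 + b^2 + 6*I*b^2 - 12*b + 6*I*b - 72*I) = b^2 + b*(4 + 6*I) + 24*I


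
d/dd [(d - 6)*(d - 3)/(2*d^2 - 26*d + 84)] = -2/(d^2 - 14*d + 49)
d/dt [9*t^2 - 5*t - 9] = 18*t - 5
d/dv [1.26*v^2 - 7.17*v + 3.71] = 2.52*v - 7.17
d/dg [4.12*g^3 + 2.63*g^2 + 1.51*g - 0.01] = 12.36*g^2 + 5.26*g + 1.51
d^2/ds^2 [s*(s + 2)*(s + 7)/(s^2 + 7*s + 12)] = 24*(-s^3 - 6*s^2 - 6*s + 10)/(s^6 + 21*s^5 + 183*s^4 + 847*s^3 + 2196*s^2 + 3024*s + 1728)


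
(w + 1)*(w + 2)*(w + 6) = w^3 + 9*w^2 + 20*w + 12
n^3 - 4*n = n*(n - 2)*(n + 2)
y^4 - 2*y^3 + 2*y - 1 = (y - 1)^3*(y + 1)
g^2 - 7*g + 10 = (g - 5)*(g - 2)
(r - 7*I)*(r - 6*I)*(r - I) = r^3 - 14*I*r^2 - 55*r + 42*I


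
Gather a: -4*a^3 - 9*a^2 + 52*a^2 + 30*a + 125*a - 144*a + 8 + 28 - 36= -4*a^3 + 43*a^2 + 11*a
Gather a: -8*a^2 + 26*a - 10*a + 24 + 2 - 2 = -8*a^2 + 16*a + 24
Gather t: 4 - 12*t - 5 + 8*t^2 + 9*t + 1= 8*t^2 - 3*t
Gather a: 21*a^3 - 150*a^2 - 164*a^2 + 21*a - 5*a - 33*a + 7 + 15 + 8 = 21*a^3 - 314*a^2 - 17*a + 30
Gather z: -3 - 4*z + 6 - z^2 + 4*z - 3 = -z^2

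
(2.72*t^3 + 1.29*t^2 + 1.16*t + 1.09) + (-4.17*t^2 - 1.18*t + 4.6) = 2.72*t^3 - 2.88*t^2 - 0.02*t + 5.69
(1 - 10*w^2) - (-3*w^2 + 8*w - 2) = -7*w^2 - 8*w + 3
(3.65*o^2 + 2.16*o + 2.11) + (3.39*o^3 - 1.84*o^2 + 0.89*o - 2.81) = 3.39*o^3 + 1.81*o^2 + 3.05*o - 0.7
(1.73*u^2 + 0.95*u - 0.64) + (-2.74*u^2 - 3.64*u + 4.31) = -1.01*u^2 - 2.69*u + 3.67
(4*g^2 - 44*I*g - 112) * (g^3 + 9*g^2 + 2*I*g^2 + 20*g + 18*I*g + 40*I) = 4*g^5 + 36*g^4 - 36*I*g^4 + 56*g^3 - 324*I*g^3 - 216*g^2 - 944*I*g^2 - 480*g - 2016*I*g - 4480*I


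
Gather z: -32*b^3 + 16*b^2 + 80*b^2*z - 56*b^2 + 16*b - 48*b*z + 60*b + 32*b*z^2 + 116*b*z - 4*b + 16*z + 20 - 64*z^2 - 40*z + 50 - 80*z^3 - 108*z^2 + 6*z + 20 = -32*b^3 - 40*b^2 + 72*b - 80*z^3 + z^2*(32*b - 172) + z*(80*b^2 + 68*b - 18) + 90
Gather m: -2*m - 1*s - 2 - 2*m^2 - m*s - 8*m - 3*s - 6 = -2*m^2 + m*(-s - 10) - 4*s - 8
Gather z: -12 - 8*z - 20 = -8*z - 32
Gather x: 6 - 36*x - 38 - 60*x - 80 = -96*x - 112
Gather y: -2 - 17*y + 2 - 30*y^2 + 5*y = -30*y^2 - 12*y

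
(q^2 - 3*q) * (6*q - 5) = 6*q^3 - 23*q^2 + 15*q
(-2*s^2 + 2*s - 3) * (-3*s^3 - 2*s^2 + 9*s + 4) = 6*s^5 - 2*s^4 - 13*s^3 + 16*s^2 - 19*s - 12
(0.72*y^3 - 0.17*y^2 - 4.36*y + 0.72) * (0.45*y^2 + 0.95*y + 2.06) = 0.324*y^5 + 0.6075*y^4 - 0.6403*y^3 - 4.1682*y^2 - 8.2976*y + 1.4832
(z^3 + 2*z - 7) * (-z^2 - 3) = -z^5 - 5*z^3 + 7*z^2 - 6*z + 21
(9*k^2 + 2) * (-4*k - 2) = -36*k^3 - 18*k^2 - 8*k - 4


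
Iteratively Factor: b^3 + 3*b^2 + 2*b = (b + 1)*(b^2 + 2*b) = b*(b + 1)*(b + 2)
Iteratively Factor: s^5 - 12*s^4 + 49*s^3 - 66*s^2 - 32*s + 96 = (s - 4)*(s^4 - 8*s^3 + 17*s^2 + 2*s - 24) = (s - 4)*(s + 1)*(s^3 - 9*s^2 + 26*s - 24) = (s - 4)*(s - 2)*(s + 1)*(s^2 - 7*s + 12) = (s - 4)*(s - 3)*(s - 2)*(s + 1)*(s - 4)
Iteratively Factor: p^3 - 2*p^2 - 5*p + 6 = (p - 3)*(p^2 + p - 2) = (p - 3)*(p - 1)*(p + 2)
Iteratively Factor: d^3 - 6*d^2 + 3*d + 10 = (d + 1)*(d^2 - 7*d + 10) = (d - 2)*(d + 1)*(d - 5)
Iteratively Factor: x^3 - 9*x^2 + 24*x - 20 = (x - 2)*(x^2 - 7*x + 10) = (x - 5)*(x - 2)*(x - 2)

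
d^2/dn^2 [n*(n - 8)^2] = 6*n - 32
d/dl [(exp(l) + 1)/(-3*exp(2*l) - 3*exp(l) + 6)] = ((exp(l) + 1)*(2*exp(l) + 1) - exp(2*l) - exp(l) + 2)*exp(l)/(3*(exp(2*l) + exp(l) - 2)^2)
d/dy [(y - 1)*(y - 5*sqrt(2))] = 2*y - 5*sqrt(2) - 1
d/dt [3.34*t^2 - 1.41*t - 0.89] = 6.68*t - 1.41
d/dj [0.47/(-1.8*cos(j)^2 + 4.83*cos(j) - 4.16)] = (2.2701 - 1.692*cos(j))*sin(j)/(1.8*cos(j)^2 - 4.83*cos(j) + 4.16)^2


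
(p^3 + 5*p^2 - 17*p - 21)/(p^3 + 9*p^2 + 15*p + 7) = (p - 3)/(p + 1)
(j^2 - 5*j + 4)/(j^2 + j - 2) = (j - 4)/(j + 2)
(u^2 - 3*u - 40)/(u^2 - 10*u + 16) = (u + 5)/(u - 2)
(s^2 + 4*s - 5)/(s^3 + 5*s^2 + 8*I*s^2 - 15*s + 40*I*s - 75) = (s - 1)/(s^2 + 8*I*s - 15)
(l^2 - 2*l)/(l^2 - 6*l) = (l - 2)/(l - 6)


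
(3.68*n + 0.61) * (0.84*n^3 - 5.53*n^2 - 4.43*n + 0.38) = 3.0912*n^4 - 19.838*n^3 - 19.6757*n^2 - 1.3039*n + 0.2318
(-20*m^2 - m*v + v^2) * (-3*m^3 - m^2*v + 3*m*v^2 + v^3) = 60*m^5 + 23*m^4*v - 62*m^3*v^2 - 24*m^2*v^3 + 2*m*v^4 + v^5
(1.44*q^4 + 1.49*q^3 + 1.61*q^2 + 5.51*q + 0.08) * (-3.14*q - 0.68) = -4.5216*q^5 - 5.6578*q^4 - 6.0686*q^3 - 18.3962*q^2 - 3.998*q - 0.0544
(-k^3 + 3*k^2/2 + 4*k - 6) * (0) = 0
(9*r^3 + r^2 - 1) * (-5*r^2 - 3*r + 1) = -45*r^5 - 32*r^4 + 6*r^3 + 6*r^2 + 3*r - 1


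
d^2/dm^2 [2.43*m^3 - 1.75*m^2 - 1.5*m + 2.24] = 14.58*m - 3.5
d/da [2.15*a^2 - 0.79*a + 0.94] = 4.3*a - 0.79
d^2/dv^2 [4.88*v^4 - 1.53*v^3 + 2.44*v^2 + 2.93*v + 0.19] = 58.56*v^2 - 9.18*v + 4.88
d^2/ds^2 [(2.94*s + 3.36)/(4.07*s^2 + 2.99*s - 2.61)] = ((2.94*s + 3.36)*(8.14*s + 2.99)*(16.28*s + 5.98) - (71.7948*s + 44.9316)*(4.07*s^2 + 2.99*s - 2.61))/(4.07*s^2 + 2.99*s - 2.61)^3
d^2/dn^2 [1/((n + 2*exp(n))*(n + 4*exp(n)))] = 2*(-2*(n + 2*exp(n))^2*(n + 4*exp(n))*exp(n) + (n + 2*exp(n))^2*(4*exp(n) + 1)^2 - (n + 2*exp(n))*(n + 4*exp(n))^2*exp(n) + (n + 2*exp(n))*(n + 4*exp(n))*(2*exp(n) + 1)*(4*exp(n) + 1) + (n + 4*exp(n))^2*(2*exp(n) + 1)^2)/((n + 2*exp(n))^3*(n + 4*exp(n))^3)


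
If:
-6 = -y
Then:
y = 6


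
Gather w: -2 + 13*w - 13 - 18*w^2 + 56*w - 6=-18*w^2 + 69*w - 21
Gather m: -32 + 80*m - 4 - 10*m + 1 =70*m - 35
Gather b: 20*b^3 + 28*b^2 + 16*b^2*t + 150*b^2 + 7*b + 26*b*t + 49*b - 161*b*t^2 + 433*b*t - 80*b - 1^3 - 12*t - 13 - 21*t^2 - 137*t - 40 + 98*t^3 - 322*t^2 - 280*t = 20*b^3 + b^2*(16*t + 178) + b*(-161*t^2 + 459*t - 24) + 98*t^3 - 343*t^2 - 429*t - 54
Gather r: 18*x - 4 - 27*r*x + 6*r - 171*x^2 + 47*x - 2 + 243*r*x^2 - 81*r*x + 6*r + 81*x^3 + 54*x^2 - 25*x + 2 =r*(243*x^2 - 108*x + 12) + 81*x^3 - 117*x^2 + 40*x - 4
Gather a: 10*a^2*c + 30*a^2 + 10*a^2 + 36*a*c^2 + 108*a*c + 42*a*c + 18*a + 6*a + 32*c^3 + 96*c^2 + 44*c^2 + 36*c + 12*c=a^2*(10*c + 40) + a*(36*c^2 + 150*c + 24) + 32*c^3 + 140*c^2 + 48*c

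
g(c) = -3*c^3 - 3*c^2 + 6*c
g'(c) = -9*c^2 - 6*c + 6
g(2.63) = -59.55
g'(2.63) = -72.03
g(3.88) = -197.12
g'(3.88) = -152.77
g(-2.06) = 1.13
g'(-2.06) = -19.83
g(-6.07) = 523.99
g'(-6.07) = -289.18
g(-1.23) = -6.34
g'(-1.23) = -0.24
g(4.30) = -268.19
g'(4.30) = -186.21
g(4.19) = -248.21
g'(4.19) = -177.14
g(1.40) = -5.71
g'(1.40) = -20.04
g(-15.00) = 9360.00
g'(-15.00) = -1929.00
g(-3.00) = 36.00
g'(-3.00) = -57.00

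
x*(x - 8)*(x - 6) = x^3 - 14*x^2 + 48*x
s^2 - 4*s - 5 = (s - 5)*(s + 1)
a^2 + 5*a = a*(a + 5)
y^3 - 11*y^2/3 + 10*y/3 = y*(y - 2)*(y - 5/3)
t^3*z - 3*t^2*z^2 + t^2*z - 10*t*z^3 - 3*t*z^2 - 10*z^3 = (t - 5*z)*(t + 2*z)*(t*z + z)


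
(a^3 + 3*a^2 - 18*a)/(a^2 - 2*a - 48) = a*(a - 3)/(a - 8)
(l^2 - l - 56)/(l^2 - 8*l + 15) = (l^2 - l - 56)/(l^2 - 8*l + 15)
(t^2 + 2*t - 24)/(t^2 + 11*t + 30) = (t - 4)/(t + 5)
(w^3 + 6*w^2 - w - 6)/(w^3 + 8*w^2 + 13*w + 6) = (w - 1)/(w + 1)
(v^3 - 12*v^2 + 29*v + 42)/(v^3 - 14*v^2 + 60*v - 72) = (v^2 - 6*v - 7)/(v^2 - 8*v + 12)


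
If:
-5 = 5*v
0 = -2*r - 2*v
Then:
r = 1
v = -1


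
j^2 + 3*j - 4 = (j - 1)*(j + 4)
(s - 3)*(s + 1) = s^2 - 2*s - 3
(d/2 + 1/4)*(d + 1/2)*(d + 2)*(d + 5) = d^4/2 + 4*d^3 + 69*d^2/8 + 47*d/8 + 5/4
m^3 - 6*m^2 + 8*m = m*(m - 4)*(m - 2)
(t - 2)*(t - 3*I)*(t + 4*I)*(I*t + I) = I*t^4 - t^3 - I*t^3 + t^2 + 10*I*t^2 + 2*t - 12*I*t - 24*I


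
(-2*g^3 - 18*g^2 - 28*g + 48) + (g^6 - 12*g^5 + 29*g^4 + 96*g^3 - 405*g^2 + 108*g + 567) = g^6 - 12*g^5 + 29*g^4 + 94*g^3 - 423*g^2 + 80*g + 615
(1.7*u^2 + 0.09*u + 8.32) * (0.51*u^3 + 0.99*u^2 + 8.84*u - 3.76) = 0.867*u^5 + 1.7289*u^4 + 19.3603*u^3 + 2.6404*u^2 + 73.2104*u - 31.2832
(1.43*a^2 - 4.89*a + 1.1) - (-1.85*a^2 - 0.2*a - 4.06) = 3.28*a^2 - 4.69*a + 5.16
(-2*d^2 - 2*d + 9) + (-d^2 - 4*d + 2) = -3*d^2 - 6*d + 11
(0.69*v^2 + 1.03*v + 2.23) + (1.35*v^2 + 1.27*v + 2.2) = 2.04*v^2 + 2.3*v + 4.43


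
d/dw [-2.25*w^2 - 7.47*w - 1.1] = -4.5*w - 7.47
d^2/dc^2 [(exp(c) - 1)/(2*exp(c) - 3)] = (2*exp(c) + 3)*exp(c)/(8*exp(3*c) - 36*exp(2*c) + 54*exp(c) - 27)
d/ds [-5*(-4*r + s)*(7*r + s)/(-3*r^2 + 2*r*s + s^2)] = 5*r*(-47*r^2 - 50*r*s + s^2)/(9*r^4 - 12*r^3*s - 2*r^2*s^2 + 4*r*s^3 + s^4)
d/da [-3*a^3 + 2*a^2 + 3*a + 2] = -9*a^2 + 4*a + 3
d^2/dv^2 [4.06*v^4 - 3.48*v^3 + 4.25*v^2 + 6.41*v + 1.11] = 48.72*v^2 - 20.88*v + 8.5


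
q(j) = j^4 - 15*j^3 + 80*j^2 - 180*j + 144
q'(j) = 4*j^3 - 45*j^2 + 160*j - 180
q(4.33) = -1.71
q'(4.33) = -6.17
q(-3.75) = 2932.77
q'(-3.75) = -1623.75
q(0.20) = 111.08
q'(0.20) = -149.77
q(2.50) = -1.31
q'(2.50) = 1.25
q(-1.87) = 870.67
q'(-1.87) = -662.72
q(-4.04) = 3432.41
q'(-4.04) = -1824.63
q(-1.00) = 420.00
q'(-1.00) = -389.00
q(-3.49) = 2532.59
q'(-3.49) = -1456.54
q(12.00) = 4320.00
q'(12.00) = 2172.00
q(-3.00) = 1890.00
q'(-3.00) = -1173.00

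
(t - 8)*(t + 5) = t^2 - 3*t - 40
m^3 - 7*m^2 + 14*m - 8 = (m - 4)*(m - 2)*(m - 1)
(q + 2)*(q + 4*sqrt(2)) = q^2 + 2*q + 4*sqrt(2)*q + 8*sqrt(2)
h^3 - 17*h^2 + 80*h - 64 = (h - 8)^2*(h - 1)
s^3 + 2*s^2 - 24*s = s*(s - 4)*(s + 6)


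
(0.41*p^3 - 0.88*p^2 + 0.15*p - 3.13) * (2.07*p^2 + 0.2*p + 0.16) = 0.8487*p^5 - 1.7396*p^4 + 0.2001*p^3 - 6.5899*p^2 - 0.602*p - 0.5008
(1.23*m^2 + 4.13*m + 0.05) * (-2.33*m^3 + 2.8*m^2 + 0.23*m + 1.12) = -2.8659*m^5 - 6.1789*m^4 + 11.7304*m^3 + 2.4675*m^2 + 4.6371*m + 0.056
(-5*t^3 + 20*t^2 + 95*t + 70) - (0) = -5*t^3 + 20*t^2 + 95*t + 70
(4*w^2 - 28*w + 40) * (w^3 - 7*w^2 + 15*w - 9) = 4*w^5 - 56*w^4 + 296*w^3 - 736*w^2 + 852*w - 360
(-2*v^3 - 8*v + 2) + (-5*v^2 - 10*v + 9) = -2*v^3 - 5*v^2 - 18*v + 11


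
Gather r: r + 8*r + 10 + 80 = 9*r + 90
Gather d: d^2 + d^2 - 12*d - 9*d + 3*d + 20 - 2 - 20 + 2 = 2*d^2 - 18*d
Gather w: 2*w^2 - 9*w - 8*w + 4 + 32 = 2*w^2 - 17*w + 36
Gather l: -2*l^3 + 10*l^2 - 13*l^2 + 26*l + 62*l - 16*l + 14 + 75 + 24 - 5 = -2*l^3 - 3*l^2 + 72*l + 108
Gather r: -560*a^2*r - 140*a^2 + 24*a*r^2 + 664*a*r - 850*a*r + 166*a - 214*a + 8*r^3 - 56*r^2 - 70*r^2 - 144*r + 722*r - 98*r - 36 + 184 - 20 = -140*a^2 - 48*a + 8*r^3 + r^2*(24*a - 126) + r*(-560*a^2 - 186*a + 480) + 128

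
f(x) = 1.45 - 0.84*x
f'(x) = -0.840000000000000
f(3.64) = -1.61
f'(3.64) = -0.84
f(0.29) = 1.21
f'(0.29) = -0.84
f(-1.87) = 3.02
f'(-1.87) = -0.84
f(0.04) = 1.42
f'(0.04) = -0.84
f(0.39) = 1.12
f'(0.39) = -0.84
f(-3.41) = 4.31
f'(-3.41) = -0.84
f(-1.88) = 3.03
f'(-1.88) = -0.84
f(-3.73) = 4.58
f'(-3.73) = -0.84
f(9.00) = -6.11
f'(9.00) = -0.84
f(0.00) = 1.45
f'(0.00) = -0.84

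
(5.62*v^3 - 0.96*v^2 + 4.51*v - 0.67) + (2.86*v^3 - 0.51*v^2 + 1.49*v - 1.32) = 8.48*v^3 - 1.47*v^2 + 6.0*v - 1.99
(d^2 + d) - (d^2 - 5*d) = 6*d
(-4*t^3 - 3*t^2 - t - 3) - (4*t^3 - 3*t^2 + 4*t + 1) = -8*t^3 - 5*t - 4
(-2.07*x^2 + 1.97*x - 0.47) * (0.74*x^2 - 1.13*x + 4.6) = -1.5318*x^4 + 3.7969*x^3 - 12.0959*x^2 + 9.5931*x - 2.162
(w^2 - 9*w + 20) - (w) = w^2 - 10*w + 20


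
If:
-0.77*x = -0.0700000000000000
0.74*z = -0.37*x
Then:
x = 0.09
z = -0.05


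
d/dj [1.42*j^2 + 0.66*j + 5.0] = 2.84*j + 0.66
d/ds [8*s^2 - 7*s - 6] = 16*s - 7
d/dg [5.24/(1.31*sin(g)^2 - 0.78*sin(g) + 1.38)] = (4.0872 - 13.7288*sin(g))*cos(g)/(1.31*sin(g)^2 - 0.78*sin(g) + 1.38)^2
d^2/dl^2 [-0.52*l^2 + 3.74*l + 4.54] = -1.04000000000000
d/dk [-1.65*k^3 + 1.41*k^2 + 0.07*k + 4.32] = -4.95*k^2 + 2.82*k + 0.07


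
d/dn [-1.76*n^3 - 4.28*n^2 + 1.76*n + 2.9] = -5.28*n^2 - 8.56*n + 1.76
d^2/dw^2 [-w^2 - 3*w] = -2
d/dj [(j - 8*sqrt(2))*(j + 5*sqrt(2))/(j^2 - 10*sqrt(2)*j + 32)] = 7*(-sqrt(2)*j^2 + 32*j - 128*sqrt(2))/(j^4 - 20*sqrt(2)*j^3 + 264*j^2 - 640*sqrt(2)*j + 1024)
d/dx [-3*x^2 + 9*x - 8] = 9 - 6*x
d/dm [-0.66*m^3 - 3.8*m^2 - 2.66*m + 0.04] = -1.98*m^2 - 7.6*m - 2.66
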